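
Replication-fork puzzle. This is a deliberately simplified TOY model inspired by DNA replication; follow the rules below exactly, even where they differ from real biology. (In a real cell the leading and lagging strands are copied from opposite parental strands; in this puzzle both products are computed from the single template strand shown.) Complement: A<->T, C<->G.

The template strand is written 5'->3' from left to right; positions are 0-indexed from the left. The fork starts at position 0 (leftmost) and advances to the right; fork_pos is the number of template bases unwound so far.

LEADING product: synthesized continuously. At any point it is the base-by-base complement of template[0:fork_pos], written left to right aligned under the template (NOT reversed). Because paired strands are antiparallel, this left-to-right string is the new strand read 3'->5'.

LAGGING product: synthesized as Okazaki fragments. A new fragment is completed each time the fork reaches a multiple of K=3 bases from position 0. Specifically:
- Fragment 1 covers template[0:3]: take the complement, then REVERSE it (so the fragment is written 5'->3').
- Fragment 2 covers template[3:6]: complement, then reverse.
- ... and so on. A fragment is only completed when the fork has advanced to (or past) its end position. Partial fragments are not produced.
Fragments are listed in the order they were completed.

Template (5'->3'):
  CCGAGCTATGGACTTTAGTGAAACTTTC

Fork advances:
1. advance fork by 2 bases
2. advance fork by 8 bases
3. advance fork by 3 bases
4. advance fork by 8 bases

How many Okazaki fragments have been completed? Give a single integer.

Step 1: advance 2 -> fork_pos = 0 + 2 = 2. Next multiple of 3 is 3 (not reached); still 0 fragment(s).
Step 2: advance 8 -> fork_pos = 2 + 8 = 10. Reached multiple(s) of 3: 3, 6, 9 -> fragments 1-3 completed (3 total).
Step 3: advance 3 -> fork_pos = 10 + 3 = 13. Reached multiple(s) of 3: 12 -> fragment 4 completed (4 total).
Step 4: advance 8 -> fork_pos = 13 + 8 = 21. Reached multiple(s) of 3: 15, 18, 21 -> fragments 5-7 completed (7 total).
Check: final fork_pos = 21; the multiples of 3 that are <= 21 are 3..21 -> 21 // 3 = 7 completed fragment(s).

Answer: 7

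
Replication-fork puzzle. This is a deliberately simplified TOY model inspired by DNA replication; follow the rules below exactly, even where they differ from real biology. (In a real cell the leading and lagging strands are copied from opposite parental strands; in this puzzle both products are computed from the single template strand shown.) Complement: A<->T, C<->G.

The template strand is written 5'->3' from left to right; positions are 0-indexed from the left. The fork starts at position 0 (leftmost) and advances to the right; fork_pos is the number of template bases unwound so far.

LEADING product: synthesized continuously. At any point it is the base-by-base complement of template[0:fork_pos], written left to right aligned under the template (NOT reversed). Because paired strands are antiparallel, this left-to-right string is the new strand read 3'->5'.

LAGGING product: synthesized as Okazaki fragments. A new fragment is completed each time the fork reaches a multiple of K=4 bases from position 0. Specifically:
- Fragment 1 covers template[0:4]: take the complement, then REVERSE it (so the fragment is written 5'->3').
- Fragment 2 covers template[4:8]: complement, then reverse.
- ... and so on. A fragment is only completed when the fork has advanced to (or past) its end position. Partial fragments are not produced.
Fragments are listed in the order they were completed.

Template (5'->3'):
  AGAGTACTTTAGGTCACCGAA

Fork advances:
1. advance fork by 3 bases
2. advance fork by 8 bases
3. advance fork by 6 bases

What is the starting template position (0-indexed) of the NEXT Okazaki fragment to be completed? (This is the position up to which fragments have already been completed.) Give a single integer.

Answer: 16

Derivation:
Step 1: advance 3 -> fork_pos = 0 + 3 = 3. Next multiple of 4 is 4 (not reached); still 0 fragment(s).
Step 2: advance 8 -> fork_pos = 3 + 8 = 11. Reached multiple(s) of 4: 4, 8 -> fragments 1-2 completed (2 total).
Step 3: advance 6 -> fork_pos = 11 + 6 = 17. Reached multiple(s) of 4: 12, 16 -> fragments 3-4 completed (4 total).
4 fragment(s) completed, covering template[0:16] (4 x 4 = 16). The next fragment, fragment 5, covers template[16:20], so it starts at position 16.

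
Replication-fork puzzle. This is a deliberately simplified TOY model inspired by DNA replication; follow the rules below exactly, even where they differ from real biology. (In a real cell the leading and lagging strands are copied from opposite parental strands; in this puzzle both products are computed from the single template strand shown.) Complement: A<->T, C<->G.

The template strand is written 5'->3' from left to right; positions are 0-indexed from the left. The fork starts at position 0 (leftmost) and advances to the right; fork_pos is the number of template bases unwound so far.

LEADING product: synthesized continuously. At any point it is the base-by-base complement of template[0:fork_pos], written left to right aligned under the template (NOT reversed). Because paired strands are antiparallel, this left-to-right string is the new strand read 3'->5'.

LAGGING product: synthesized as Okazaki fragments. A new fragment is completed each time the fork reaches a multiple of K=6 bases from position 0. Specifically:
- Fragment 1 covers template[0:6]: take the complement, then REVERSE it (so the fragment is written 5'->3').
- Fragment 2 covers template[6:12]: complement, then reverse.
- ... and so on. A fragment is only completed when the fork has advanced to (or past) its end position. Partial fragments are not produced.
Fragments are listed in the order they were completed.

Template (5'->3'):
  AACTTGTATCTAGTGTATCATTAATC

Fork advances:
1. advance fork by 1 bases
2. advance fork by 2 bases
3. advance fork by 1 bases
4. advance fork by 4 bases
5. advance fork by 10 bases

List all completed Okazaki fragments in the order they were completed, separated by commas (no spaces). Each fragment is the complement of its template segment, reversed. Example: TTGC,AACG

Step 1: advance 1 -> fork_pos = 0 + 1 = 1. Next multiple of 6 is 6 (not reached); still 0 fragment(s).
Step 2: advance 2 -> fork_pos = 1 + 2 = 3. Next multiple of 6 is 6 (not reached); still 0 fragment(s).
Step 3: advance 1 -> fork_pos = 3 + 1 = 4. Next multiple of 6 is 6 (not reached); still 0 fragment(s).
Step 4: advance 4 -> fork_pos = 4 + 4 = 8. Reached multiple(s) of 6: 6 -> fragment 1 completed (1 total).
Step 5: advance 10 -> fork_pos = 8 + 10 = 18. Reached multiple(s) of 6: 12, 18 -> fragments 2-3 completed (3 total).
Final fork_pos = 18, so 3 fragment(s) are complete. Build each: template segment -> complement -> reverse.
Fragment 1: template[0:6] = AACTTG -> complement TTGAAC -> reversed CAAGTT
Fragment 2: template[6:12] = TATCTA -> complement ATAGAT -> reversed TAGATA
Fragment 3: template[12:18] = GTGTAT -> complement CACATA -> reversed ATACAC

Answer: CAAGTT,TAGATA,ATACAC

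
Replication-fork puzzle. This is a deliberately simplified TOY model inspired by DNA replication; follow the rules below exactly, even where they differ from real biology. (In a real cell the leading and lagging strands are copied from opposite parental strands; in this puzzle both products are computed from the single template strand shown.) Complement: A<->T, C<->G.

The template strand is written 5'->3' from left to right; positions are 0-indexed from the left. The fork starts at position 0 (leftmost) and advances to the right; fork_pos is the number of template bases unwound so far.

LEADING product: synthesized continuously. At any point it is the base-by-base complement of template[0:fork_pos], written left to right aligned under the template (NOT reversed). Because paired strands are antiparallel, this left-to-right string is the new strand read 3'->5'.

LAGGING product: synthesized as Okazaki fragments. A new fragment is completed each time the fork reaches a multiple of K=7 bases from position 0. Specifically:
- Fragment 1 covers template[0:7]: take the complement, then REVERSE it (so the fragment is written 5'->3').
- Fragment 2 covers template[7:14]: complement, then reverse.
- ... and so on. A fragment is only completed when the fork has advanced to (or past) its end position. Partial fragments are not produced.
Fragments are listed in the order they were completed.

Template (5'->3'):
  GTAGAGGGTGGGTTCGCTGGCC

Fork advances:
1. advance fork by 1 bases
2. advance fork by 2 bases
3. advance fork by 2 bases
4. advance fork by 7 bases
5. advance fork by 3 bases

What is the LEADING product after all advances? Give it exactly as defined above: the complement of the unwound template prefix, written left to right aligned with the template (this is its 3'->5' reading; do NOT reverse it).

Step 1: advance 1 -> fork_pos = 0 + 1 = 1.
Step 2: advance 2 -> fork_pos = 1 + 2 = 3.
Step 3: advance 2 -> fork_pos = 3 + 2 = 5.
Step 4: advance 7 -> fork_pos = 5 + 7 = 12.
Step 5: advance 3 -> fork_pos = 12 + 3 = 15.
Unwound prefix: template[0:15] = GTAGAGGGTGGGTTC
Complement it base by base (A<->T, C<->G), keeping left-to-right order:
  [0:5] GTAGA -> CATCT
  [5:10] GGGTG -> CCCAC
  [10:15] GGTTC -> CCAAG
Concatenate: CATCTCCCACCCAAG (length 15; written aligned with the template, i.e. 3'->5').

Answer: CATCTCCCACCCAAG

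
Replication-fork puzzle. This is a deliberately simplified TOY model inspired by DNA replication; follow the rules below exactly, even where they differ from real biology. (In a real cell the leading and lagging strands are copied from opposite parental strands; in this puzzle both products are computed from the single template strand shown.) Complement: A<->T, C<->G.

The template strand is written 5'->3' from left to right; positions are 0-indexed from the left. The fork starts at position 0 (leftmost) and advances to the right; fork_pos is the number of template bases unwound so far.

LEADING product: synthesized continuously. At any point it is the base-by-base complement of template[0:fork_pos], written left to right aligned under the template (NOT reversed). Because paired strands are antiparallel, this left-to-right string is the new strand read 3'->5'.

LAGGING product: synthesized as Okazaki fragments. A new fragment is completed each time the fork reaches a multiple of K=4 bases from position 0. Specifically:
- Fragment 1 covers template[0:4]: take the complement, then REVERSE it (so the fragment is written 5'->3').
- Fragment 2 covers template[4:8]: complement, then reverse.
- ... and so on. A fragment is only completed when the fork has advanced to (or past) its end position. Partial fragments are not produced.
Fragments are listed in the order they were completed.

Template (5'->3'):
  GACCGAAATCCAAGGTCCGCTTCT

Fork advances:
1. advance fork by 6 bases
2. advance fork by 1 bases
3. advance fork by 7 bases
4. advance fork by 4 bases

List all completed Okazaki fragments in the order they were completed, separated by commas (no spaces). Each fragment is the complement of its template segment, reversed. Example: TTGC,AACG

Step 1: advance 6 -> fork_pos = 0 + 6 = 6. Reached multiple(s) of 4: 4 -> fragment 1 completed (1 total).
Step 2: advance 1 -> fork_pos = 6 + 1 = 7. Next multiple of 4 is 8 (not reached); still 1 fragment(s).
Step 3: advance 7 -> fork_pos = 7 + 7 = 14. Reached multiple(s) of 4: 8, 12 -> fragments 2-3 completed (3 total).
Step 4: advance 4 -> fork_pos = 14 + 4 = 18. Reached multiple(s) of 4: 16 -> fragment 4 completed (4 total).
Final fork_pos = 18, so 4 fragment(s) are complete. Build each: template segment -> complement -> reverse.
Fragment 1: template[0:4] = GACC -> complement CTGG -> reversed GGTC
Fragment 2: template[4:8] = GAAA -> complement CTTT -> reversed TTTC
Fragment 3: template[8:12] = TCCA -> complement AGGT -> reversed TGGA
Fragment 4: template[12:16] = AGGT -> complement TCCA -> reversed ACCT

Answer: GGTC,TTTC,TGGA,ACCT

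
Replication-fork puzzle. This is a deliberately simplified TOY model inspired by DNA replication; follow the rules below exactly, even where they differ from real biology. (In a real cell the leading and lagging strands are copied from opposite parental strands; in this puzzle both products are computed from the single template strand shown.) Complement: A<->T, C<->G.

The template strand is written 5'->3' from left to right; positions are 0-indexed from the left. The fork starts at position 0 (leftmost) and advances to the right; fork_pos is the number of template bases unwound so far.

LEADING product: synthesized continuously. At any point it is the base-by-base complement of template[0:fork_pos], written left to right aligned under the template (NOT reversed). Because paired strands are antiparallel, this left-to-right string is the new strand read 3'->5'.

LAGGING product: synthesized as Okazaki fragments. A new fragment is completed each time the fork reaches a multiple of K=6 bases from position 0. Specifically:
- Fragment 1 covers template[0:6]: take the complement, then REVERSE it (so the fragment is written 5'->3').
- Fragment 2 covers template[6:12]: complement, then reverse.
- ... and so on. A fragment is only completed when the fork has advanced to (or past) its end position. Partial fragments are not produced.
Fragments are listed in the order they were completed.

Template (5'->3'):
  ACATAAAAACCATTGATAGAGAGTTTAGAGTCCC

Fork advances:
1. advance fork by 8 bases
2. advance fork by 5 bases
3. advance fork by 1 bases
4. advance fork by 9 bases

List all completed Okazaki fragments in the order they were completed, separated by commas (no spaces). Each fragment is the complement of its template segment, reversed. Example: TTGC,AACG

Step 1: advance 8 -> fork_pos = 0 + 8 = 8. Reached multiple(s) of 6: 6 -> fragment 1 completed (1 total).
Step 2: advance 5 -> fork_pos = 8 + 5 = 13. Reached multiple(s) of 6: 12 -> fragment 2 completed (2 total).
Step 3: advance 1 -> fork_pos = 13 + 1 = 14. Next multiple of 6 is 18 (not reached); still 2 fragment(s).
Step 4: advance 9 -> fork_pos = 14 + 9 = 23. Reached multiple(s) of 6: 18 -> fragment 3 completed (3 total).
Final fork_pos = 23, so 3 fragment(s) are complete. Build each: template segment -> complement -> reverse.
Fragment 1: template[0:6] = ACATAA -> complement TGTATT -> reversed TTATGT
Fragment 2: template[6:12] = AAACCA -> complement TTTGGT -> reversed TGGTTT
Fragment 3: template[12:18] = TTGATA -> complement AACTAT -> reversed TATCAA

Answer: TTATGT,TGGTTT,TATCAA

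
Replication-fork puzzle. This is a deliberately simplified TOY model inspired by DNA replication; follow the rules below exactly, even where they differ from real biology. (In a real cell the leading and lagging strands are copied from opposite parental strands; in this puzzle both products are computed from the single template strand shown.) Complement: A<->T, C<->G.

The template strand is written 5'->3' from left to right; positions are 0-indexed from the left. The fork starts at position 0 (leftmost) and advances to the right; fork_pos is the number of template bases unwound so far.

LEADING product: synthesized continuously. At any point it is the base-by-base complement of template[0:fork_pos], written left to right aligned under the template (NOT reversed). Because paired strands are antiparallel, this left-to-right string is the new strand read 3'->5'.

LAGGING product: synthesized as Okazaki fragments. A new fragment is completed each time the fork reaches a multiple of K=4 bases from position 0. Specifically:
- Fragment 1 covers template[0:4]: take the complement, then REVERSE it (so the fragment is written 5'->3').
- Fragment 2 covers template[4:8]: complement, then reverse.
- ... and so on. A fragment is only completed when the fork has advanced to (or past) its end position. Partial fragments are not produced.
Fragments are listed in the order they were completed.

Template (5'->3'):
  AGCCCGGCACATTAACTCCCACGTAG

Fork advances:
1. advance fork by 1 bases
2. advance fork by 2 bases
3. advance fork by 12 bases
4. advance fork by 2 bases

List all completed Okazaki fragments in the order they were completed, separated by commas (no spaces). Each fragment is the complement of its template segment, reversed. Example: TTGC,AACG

Step 1: advance 1 -> fork_pos = 0 + 1 = 1. Next multiple of 4 is 4 (not reached); still 0 fragment(s).
Step 2: advance 2 -> fork_pos = 1 + 2 = 3. Next multiple of 4 is 4 (not reached); still 0 fragment(s).
Step 3: advance 12 -> fork_pos = 3 + 12 = 15. Reached multiple(s) of 4: 4, 8, 12 -> fragments 1-3 completed (3 total).
Step 4: advance 2 -> fork_pos = 15 + 2 = 17. Reached multiple(s) of 4: 16 -> fragment 4 completed (4 total).
Final fork_pos = 17, so 4 fragment(s) are complete. Build each: template segment -> complement -> reverse.
Fragment 1: template[0:4] = AGCC -> complement TCGG -> reversed GGCT
Fragment 2: template[4:8] = CGGC -> complement GCCG -> reversed GCCG
Fragment 3: template[8:12] = ACAT -> complement TGTA -> reversed ATGT
Fragment 4: template[12:16] = TAAC -> complement ATTG -> reversed GTTA

Answer: GGCT,GCCG,ATGT,GTTA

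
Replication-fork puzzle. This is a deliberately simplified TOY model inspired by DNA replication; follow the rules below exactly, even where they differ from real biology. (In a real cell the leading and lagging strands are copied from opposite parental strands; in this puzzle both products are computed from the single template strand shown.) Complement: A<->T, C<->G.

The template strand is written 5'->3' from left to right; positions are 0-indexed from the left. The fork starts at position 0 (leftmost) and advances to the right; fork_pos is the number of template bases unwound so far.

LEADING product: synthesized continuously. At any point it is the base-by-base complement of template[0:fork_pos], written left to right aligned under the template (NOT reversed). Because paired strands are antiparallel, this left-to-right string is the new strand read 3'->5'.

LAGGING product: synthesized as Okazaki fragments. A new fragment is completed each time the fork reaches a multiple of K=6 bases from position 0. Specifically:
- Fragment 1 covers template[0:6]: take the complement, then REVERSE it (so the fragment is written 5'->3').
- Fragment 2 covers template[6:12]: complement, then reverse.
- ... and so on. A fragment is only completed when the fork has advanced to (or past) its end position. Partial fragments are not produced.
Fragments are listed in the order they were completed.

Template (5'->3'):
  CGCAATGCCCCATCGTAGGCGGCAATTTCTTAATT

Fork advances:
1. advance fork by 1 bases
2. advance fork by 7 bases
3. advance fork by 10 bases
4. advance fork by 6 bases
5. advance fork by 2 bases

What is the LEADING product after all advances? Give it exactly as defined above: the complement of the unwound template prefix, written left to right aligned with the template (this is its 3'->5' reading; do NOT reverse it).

Step 1: advance 1 -> fork_pos = 0 + 1 = 1.
Step 2: advance 7 -> fork_pos = 1 + 7 = 8.
Step 3: advance 10 -> fork_pos = 8 + 10 = 18.
Step 4: advance 6 -> fork_pos = 18 + 6 = 24.
Step 5: advance 2 -> fork_pos = 24 + 2 = 26.
Unwound prefix: template[0:26] = CGCAATGCCCCATCGTAGGCGGCAAT
Complement it base by base (A<->T, C<->G), keeping left-to-right order:
  [0:5] CGCAA -> GCGTT
  [5:10] TGCCC -> ACGGG
  [10:15] CATCG -> GTAGC
  [15:20] TAGGC -> ATCCG
  [20:25] GGCAA -> CCGTT
  [25:26] T -> A
Concatenate: GCGTTACGGGGTAGCATCCGCCGTTA (length 26; written aligned with the template, i.e. 3'->5').

Answer: GCGTTACGGGGTAGCATCCGCCGTTA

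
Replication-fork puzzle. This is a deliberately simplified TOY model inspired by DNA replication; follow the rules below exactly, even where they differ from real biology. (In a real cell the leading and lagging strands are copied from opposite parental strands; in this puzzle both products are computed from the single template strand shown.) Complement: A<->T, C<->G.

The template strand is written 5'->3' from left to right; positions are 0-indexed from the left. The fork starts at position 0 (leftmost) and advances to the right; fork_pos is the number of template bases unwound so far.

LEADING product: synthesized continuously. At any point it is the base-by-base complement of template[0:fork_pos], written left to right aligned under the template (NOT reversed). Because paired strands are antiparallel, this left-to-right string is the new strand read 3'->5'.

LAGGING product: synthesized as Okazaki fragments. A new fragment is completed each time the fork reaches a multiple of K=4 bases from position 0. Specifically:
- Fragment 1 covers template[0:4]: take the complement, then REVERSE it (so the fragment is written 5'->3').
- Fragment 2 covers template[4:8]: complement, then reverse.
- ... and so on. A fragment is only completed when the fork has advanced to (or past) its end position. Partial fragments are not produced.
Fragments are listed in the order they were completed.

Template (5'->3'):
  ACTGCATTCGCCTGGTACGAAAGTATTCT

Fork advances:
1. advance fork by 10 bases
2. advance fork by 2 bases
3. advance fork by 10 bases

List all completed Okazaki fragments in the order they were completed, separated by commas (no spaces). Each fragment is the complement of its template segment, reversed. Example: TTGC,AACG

Answer: CAGT,AATG,GGCG,ACCA,TCGT

Derivation:
Step 1: advance 10 -> fork_pos = 0 + 10 = 10. Reached multiple(s) of 4: 4, 8 -> fragments 1-2 completed (2 total).
Step 2: advance 2 -> fork_pos = 10 + 2 = 12. Reached multiple(s) of 4: 12 -> fragment 3 completed (3 total).
Step 3: advance 10 -> fork_pos = 12 + 10 = 22. Reached multiple(s) of 4: 16, 20 -> fragments 4-5 completed (5 total).
Final fork_pos = 22, so 5 fragment(s) are complete. Build each: template segment -> complement -> reverse.
Fragment 1: template[0:4] = ACTG -> complement TGAC -> reversed CAGT
Fragment 2: template[4:8] = CATT -> complement GTAA -> reversed AATG
Fragment 3: template[8:12] = CGCC -> complement GCGG -> reversed GGCG
Fragment 4: template[12:16] = TGGT -> complement ACCA -> reversed ACCA
Fragment 5: template[16:20] = ACGA -> complement TGCT -> reversed TCGT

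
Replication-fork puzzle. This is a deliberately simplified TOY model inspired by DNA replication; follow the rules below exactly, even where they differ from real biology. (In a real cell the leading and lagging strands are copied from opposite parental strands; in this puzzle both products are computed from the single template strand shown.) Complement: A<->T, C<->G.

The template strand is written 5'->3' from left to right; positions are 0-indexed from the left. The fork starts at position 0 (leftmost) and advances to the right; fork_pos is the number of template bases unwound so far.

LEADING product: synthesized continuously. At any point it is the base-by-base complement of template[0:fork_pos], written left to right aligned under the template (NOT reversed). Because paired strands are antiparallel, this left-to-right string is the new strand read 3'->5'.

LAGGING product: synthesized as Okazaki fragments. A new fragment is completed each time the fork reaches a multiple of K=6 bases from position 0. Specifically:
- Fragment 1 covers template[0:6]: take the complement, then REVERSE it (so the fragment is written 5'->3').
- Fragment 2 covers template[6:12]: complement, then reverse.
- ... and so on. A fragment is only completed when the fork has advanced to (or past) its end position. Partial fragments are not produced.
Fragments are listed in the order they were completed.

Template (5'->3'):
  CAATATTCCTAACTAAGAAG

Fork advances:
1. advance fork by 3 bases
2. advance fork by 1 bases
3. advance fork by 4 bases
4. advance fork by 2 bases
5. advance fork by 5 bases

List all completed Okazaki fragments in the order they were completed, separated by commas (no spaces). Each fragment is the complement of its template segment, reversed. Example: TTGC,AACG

Answer: ATATTG,TTAGGA

Derivation:
Step 1: advance 3 -> fork_pos = 0 + 3 = 3. Next multiple of 6 is 6 (not reached); still 0 fragment(s).
Step 2: advance 1 -> fork_pos = 3 + 1 = 4. Next multiple of 6 is 6 (not reached); still 0 fragment(s).
Step 3: advance 4 -> fork_pos = 4 + 4 = 8. Reached multiple(s) of 6: 6 -> fragment 1 completed (1 total).
Step 4: advance 2 -> fork_pos = 8 + 2 = 10. Next multiple of 6 is 12 (not reached); still 1 fragment(s).
Step 5: advance 5 -> fork_pos = 10 + 5 = 15. Reached multiple(s) of 6: 12 -> fragment 2 completed (2 total).
Final fork_pos = 15, so 2 fragment(s) are complete. Build each: template segment -> complement -> reverse.
Fragment 1: template[0:6] = CAATAT -> complement GTTATA -> reversed ATATTG
Fragment 2: template[6:12] = TCCTAA -> complement AGGATT -> reversed TTAGGA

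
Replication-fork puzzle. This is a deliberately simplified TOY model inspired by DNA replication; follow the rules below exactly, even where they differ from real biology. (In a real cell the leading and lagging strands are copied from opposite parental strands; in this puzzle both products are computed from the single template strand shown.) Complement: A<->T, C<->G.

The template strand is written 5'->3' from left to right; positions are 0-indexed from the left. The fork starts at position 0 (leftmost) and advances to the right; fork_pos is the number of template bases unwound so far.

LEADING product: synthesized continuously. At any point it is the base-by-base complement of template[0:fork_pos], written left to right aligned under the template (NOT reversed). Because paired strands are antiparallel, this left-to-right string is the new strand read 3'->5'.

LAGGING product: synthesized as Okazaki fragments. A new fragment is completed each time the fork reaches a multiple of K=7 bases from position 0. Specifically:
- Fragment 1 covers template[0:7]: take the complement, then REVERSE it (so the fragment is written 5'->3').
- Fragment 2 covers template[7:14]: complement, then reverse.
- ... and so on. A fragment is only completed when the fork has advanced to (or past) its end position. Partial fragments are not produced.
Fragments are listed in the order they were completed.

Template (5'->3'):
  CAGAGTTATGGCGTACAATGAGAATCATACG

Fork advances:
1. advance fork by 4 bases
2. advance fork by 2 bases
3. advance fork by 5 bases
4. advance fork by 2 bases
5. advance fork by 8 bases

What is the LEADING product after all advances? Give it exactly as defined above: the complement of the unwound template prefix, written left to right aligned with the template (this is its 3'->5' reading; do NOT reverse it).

Step 1: advance 4 -> fork_pos = 0 + 4 = 4.
Step 2: advance 2 -> fork_pos = 4 + 2 = 6.
Step 3: advance 5 -> fork_pos = 6 + 5 = 11.
Step 4: advance 2 -> fork_pos = 11 + 2 = 13.
Step 5: advance 8 -> fork_pos = 13 + 8 = 21.
Unwound prefix: template[0:21] = CAGAGTTATGGCGTACAATGA
Complement it base by base (A<->T, C<->G), keeping left-to-right order:
  [0:5] CAGAG -> GTCTC
  [5:10] TTATG -> AATAC
  [10:15] GCGTA -> CGCAT
  [15:20] CAATG -> GTTAC
  [20:21] A -> T
Concatenate: GTCTCAATACCGCATGTTACT (length 21; written aligned with the template, i.e. 3'->5').

Answer: GTCTCAATACCGCATGTTACT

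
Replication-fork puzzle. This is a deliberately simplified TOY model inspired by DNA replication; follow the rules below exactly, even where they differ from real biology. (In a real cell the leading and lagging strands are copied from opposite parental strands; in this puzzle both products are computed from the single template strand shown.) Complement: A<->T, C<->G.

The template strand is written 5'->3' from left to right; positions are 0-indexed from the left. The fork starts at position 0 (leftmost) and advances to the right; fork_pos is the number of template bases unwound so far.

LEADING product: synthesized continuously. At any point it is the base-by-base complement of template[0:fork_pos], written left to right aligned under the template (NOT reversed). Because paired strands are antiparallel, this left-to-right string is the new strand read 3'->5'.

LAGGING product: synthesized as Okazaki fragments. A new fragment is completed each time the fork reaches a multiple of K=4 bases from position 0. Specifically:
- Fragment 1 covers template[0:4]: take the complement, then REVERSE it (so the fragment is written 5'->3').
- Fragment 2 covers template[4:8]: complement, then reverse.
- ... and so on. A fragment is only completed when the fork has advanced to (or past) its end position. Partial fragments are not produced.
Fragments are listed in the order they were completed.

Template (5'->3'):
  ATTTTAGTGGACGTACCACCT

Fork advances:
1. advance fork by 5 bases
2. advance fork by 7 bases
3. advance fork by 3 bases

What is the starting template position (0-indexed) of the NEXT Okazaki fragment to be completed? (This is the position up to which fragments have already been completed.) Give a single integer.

Answer: 12

Derivation:
Step 1: advance 5 -> fork_pos = 0 + 5 = 5. Reached multiple(s) of 4: 4 -> fragment 1 completed (1 total).
Step 2: advance 7 -> fork_pos = 5 + 7 = 12. Reached multiple(s) of 4: 8, 12 -> fragments 2-3 completed (3 total).
Step 3: advance 3 -> fork_pos = 12 + 3 = 15. Next multiple of 4 is 16 (not reached); still 3 fragment(s).
3 fragment(s) completed, covering template[0:12] (3 x 4 = 12). The next fragment, fragment 4, covers template[12:16], so it starts at position 12.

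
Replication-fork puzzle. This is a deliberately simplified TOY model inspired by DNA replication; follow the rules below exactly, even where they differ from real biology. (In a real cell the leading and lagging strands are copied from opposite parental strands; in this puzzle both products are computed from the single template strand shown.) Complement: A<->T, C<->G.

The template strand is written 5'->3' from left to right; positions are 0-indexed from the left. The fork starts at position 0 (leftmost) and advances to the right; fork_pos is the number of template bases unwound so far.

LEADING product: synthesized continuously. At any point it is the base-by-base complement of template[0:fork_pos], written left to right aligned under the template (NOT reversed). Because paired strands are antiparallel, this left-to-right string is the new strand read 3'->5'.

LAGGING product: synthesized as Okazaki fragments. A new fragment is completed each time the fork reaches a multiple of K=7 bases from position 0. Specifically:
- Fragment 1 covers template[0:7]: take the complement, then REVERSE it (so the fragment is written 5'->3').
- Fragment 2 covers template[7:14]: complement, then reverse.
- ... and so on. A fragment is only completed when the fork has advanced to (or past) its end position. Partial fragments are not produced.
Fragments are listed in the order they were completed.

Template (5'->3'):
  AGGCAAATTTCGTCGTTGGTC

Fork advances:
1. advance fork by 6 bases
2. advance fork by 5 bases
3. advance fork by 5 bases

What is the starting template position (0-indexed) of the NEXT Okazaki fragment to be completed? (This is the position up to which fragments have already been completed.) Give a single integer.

Answer: 14

Derivation:
Step 1: advance 6 -> fork_pos = 0 + 6 = 6. Next multiple of 7 is 7 (not reached); still 0 fragment(s).
Step 2: advance 5 -> fork_pos = 6 + 5 = 11. Reached multiple(s) of 7: 7 -> fragment 1 completed (1 total).
Step 3: advance 5 -> fork_pos = 11 + 5 = 16. Reached multiple(s) of 7: 14 -> fragment 2 completed (2 total).
2 fragment(s) completed, covering template[0:14] (2 x 7 = 14). The next fragment, fragment 3, covers template[14:21], so it starts at position 14.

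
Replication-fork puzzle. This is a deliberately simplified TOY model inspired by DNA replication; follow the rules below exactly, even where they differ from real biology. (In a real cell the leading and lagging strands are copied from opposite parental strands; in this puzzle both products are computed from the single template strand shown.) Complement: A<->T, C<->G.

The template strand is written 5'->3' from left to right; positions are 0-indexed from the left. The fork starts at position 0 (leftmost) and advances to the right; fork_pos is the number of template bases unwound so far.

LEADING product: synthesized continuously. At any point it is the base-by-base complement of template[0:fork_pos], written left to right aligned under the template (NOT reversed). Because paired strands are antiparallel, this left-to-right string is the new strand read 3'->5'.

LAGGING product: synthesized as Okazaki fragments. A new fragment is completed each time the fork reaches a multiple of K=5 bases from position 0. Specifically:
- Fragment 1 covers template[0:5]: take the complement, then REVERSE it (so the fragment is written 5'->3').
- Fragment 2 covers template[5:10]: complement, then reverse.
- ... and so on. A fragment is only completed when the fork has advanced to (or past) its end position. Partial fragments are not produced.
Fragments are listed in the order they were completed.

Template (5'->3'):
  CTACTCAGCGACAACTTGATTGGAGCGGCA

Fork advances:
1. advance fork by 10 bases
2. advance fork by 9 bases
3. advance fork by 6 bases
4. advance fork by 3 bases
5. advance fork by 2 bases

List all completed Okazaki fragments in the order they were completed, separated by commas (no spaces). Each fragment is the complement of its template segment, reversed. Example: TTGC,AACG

Step 1: advance 10 -> fork_pos = 0 + 10 = 10. Reached multiple(s) of 5: 5, 10 -> fragments 1-2 completed (2 total).
Step 2: advance 9 -> fork_pos = 10 + 9 = 19. Reached multiple(s) of 5: 15 -> fragment 3 completed (3 total).
Step 3: advance 6 -> fork_pos = 19 + 6 = 25. Reached multiple(s) of 5: 20, 25 -> fragments 4-5 completed (5 total).
Step 4: advance 3 -> fork_pos = 25 + 3 = 28. Next multiple of 5 is 30 (not reached); still 5 fragment(s).
Step 5: advance 2 -> fork_pos = 28 + 2 = 30. Reached multiple(s) of 5: 30 -> fragment 6 completed (6 total).
Final fork_pos = 30, so 6 fragment(s) are complete. Build each: template segment -> complement -> reverse.
Fragment 1: template[0:5] = CTACT -> complement GATGA -> reversed AGTAG
Fragment 2: template[5:10] = CAGCG -> complement GTCGC -> reversed CGCTG
Fragment 3: template[10:15] = ACAAC -> complement TGTTG -> reversed GTTGT
Fragment 4: template[15:20] = TTGAT -> complement AACTA -> reversed ATCAA
Fragment 5: template[20:25] = TGGAG -> complement ACCTC -> reversed CTCCA
Fragment 6: template[25:30] = CGGCA -> complement GCCGT -> reversed TGCCG

Answer: AGTAG,CGCTG,GTTGT,ATCAA,CTCCA,TGCCG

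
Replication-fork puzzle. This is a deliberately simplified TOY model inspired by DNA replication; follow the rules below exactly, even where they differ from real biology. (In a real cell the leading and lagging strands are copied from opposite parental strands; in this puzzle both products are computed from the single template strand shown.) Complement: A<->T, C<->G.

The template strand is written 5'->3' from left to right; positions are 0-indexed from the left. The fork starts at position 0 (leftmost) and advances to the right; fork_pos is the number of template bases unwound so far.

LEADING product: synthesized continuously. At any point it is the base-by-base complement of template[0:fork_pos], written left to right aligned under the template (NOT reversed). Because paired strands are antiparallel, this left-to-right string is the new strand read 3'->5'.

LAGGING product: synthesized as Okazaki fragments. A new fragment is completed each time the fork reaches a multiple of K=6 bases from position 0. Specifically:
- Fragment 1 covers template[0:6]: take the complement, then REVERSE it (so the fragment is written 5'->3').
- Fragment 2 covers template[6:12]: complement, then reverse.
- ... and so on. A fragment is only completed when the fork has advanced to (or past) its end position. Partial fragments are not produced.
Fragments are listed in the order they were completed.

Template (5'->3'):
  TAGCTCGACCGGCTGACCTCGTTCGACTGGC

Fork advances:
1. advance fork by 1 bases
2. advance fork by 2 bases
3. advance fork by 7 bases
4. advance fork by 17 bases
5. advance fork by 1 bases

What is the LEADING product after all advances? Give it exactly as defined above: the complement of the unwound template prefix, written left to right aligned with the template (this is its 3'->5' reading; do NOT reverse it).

Step 1: advance 1 -> fork_pos = 0 + 1 = 1.
Step 2: advance 2 -> fork_pos = 1 + 2 = 3.
Step 3: advance 7 -> fork_pos = 3 + 7 = 10.
Step 4: advance 17 -> fork_pos = 10 + 17 = 27.
Step 5: advance 1 -> fork_pos = 27 + 1 = 28.
Unwound prefix: template[0:28] = TAGCTCGACCGGCTGACCTCGTTCGACT
Complement it base by base (A<->T, C<->G), keeping left-to-right order:
  [0:5] TAGCT -> ATCGA
  [5:10] CGACC -> GCTGG
  [10:15] GGCTG -> CCGAC
  [15:20] ACCTC -> TGGAG
  [20:25] GTTCG -> CAAGC
  [25:28] ACT -> TGA
Concatenate: ATCGAGCTGGCCGACTGGAGCAAGCTGA (length 28; written aligned with the template, i.e. 3'->5').

Answer: ATCGAGCTGGCCGACTGGAGCAAGCTGA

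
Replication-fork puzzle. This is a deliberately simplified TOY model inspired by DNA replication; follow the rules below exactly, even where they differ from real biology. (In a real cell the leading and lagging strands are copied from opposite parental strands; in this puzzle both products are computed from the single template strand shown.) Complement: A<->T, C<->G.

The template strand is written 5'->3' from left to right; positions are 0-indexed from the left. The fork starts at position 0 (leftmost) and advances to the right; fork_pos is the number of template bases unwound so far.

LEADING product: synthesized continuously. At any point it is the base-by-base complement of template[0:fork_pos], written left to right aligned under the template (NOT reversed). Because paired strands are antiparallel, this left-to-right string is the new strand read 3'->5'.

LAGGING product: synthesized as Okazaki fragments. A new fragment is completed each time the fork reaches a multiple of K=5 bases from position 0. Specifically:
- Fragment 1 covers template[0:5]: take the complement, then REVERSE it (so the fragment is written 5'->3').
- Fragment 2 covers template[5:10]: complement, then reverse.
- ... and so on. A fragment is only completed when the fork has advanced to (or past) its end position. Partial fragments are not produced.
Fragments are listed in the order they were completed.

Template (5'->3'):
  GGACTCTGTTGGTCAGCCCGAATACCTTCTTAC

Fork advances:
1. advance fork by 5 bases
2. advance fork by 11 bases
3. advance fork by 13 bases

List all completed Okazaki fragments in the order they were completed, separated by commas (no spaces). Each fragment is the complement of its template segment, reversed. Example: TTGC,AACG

Step 1: advance 5 -> fork_pos = 0 + 5 = 5. Reached multiple(s) of 5: 5 -> fragment 1 completed (1 total).
Step 2: advance 11 -> fork_pos = 5 + 11 = 16. Reached multiple(s) of 5: 10, 15 -> fragments 2-3 completed (3 total).
Step 3: advance 13 -> fork_pos = 16 + 13 = 29. Reached multiple(s) of 5: 20, 25 -> fragments 4-5 completed (5 total).
Final fork_pos = 29, so 5 fragment(s) are complete. Build each: template segment -> complement -> reverse.
Fragment 1: template[0:5] = GGACT -> complement CCTGA -> reversed AGTCC
Fragment 2: template[5:10] = CTGTT -> complement GACAA -> reversed AACAG
Fragment 3: template[10:15] = GGTCA -> complement CCAGT -> reversed TGACC
Fragment 4: template[15:20] = GCCCG -> complement CGGGC -> reversed CGGGC
Fragment 5: template[20:25] = AATAC -> complement TTATG -> reversed GTATT

Answer: AGTCC,AACAG,TGACC,CGGGC,GTATT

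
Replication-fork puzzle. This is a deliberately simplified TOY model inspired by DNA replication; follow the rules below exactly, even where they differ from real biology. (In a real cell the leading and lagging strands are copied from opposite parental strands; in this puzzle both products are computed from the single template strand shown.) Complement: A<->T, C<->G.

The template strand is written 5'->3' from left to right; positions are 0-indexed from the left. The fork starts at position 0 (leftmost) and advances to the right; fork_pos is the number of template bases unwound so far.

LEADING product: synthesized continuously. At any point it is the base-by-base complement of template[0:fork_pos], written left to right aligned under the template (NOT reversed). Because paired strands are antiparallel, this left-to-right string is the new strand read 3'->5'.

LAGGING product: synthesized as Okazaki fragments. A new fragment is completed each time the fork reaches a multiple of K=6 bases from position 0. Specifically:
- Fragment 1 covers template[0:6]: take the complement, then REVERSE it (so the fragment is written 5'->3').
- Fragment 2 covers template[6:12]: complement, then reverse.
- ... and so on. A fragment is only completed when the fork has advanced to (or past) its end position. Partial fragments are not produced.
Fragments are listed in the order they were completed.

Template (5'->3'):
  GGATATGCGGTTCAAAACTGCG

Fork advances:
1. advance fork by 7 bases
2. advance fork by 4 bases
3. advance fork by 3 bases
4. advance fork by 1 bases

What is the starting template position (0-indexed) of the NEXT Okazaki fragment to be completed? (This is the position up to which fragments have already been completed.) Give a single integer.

Answer: 12

Derivation:
Step 1: advance 7 -> fork_pos = 0 + 7 = 7. Reached multiple(s) of 6: 6 -> fragment 1 completed (1 total).
Step 2: advance 4 -> fork_pos = 7 + 4 = 11. Next multiple of 6 is 12 (not reached); still 1 fragment(s).
Step 3: advance 3 -> fork_pos = 11 + 3 = 14. Reached multiple(s) of 6: 12 -> fragment 2 completed (2 total).
Step 4: advance 1 -> fork_pos = 14 + 1 = 15. Next multiple of 6 is 18 (not reached); still 2 fragment(s).
2 fragment(s) completed, covering template[0:12] (2 x 6 = 12). The next fragment, fragment 3, covers template[12:18], so it starts at position 12.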